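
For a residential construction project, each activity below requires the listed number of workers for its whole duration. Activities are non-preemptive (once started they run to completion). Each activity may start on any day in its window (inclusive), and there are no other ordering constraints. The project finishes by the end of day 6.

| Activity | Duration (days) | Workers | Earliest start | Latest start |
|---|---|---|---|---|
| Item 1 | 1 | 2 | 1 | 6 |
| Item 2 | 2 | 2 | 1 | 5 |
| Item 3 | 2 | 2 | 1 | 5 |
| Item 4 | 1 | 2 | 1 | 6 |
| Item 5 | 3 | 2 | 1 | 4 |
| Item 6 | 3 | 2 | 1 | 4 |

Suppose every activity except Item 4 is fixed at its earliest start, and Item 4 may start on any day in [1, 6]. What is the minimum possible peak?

Item 4@1: d1:12  d2:8  d3:4  d4:0  d5:0  d6:0 → peak 12
Item 4@2: d1:10  d2:10  d3:4  d4:0  d5:0  d6:0 → peak 10
Item 4@3: d1:10  d2:8  d3:6  d4:0  d5:0  d6:0 → peak 10
Item 4@4: d1:10  d2:8  d3:4  d4:2  d5:0  d6:0 → peak 10
Item 4@5: d1:10  d2:8  d3:4  d4:0  d5:2  d6:0 → peak 10
Item 4@6: d1:10  d2:8  d3:4  d4:0  d5:0  d6:2 → peak 10
Best is Item 4@2, peak 10.

10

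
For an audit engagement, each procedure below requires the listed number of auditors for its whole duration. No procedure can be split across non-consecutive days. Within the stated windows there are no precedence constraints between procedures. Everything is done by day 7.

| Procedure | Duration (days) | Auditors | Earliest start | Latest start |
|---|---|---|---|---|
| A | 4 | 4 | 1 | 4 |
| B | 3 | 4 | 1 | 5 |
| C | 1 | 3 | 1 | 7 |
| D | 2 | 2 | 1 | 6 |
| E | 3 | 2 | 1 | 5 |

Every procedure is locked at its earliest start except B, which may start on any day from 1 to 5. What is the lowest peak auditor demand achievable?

B@1: d1:15  d2:12  d3:10  d4:4  d5:0  d6:0  d7:0 → peak 15
B@2: d1:11  d2:12  d3:10  d4:8  d5:0  d6:0  d7:0 → peak 12
B@3: d1:11  d2:8  d3:10  d4:8  d5:4  d6:0  d7:0 → peak 11
B@4: d1:11  d2:8  d3:6  d4:8  d5:4  d6:4  d7:0 → peak 11
B@5: d1:11  d2:8  d3:6  d4:4  d5:4  d6:4  d7:4 → peak 11
Best is B@3, peak 11.

11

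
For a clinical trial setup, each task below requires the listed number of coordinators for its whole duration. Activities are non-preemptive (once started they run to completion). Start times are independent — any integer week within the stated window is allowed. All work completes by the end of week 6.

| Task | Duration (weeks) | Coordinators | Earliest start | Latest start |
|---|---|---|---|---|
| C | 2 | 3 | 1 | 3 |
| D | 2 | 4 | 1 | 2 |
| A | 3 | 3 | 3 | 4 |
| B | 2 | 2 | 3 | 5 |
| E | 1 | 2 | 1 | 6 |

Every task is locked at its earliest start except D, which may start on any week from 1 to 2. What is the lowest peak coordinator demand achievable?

D@1: w1:9  w2:7  w3:5  w4:5  w5:3  w6:0 → peak 9
D@2: w1:5  w2:7  w3:9  w4:5  w5:3  w6:0 → peak 9
Best is D@1, peak 9.

9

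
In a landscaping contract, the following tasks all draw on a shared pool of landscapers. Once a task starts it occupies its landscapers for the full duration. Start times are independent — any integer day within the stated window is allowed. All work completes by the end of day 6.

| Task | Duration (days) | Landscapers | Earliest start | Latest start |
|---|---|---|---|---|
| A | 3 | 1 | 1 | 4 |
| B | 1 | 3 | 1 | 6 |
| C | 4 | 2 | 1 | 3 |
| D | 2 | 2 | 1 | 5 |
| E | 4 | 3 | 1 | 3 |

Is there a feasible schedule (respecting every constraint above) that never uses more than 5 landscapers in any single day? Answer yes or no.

no

The minimum achievable peak is 6; 5 < 6, so no feasible schedule stays within the cap.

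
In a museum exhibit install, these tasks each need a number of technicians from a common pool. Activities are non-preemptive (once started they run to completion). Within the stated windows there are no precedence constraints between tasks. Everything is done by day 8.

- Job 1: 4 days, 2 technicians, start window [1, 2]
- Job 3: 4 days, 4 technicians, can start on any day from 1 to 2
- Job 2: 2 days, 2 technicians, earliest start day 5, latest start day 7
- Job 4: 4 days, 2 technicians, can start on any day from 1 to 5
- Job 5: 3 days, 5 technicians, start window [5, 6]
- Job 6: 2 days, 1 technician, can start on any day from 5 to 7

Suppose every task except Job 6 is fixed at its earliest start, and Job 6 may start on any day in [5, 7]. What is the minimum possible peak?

8

Job 6@5: d1:8  d2:8  d3:8  d4:8  d5:8  d6:8  d7:5  d8:0 → peak 8
Job 6@6: d1:8  d2:8  d3:8  d4:8  d5:7  d6:8  d7:6  d8:0 → peak 8
Job 6@7: d1:8  d2:8  d3:8  d4:8  d5:7  d6:7  d7:6  d8:1 → peak 8
Best is Job 6@5, peak 8.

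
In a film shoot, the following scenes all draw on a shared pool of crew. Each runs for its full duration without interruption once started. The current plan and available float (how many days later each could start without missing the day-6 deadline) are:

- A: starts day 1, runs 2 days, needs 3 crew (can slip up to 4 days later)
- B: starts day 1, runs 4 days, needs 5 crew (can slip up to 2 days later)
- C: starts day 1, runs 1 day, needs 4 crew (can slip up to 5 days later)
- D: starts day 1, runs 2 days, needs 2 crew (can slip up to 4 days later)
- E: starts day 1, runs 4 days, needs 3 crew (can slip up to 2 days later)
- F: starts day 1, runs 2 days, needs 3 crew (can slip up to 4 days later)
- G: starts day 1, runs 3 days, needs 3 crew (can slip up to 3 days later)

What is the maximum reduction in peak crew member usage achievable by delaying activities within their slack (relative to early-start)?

Early-start peak: d1:23  d2:19  d3:11  d4:8  d5:0  d6:0 ⇒ 23.
Leveled (A@1, B@1, C@6, D@1, E@3, F@5, G@3): d1:10  d2:10  d3:11  d4:11  d5:9  d6:10 ⇒ 11.
Reduction 23 − 11 = 12.

12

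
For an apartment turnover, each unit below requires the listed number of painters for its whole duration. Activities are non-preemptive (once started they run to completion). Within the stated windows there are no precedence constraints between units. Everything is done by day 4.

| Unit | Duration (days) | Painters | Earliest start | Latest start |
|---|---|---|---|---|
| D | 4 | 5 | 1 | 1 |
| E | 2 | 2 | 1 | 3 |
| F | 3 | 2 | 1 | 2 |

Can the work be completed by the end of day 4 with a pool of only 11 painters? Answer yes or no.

Schedule D@1, E@1, F@1: d1:9  d2:9  d3:7  d4:5 — peak 9 ≤ 11.

yes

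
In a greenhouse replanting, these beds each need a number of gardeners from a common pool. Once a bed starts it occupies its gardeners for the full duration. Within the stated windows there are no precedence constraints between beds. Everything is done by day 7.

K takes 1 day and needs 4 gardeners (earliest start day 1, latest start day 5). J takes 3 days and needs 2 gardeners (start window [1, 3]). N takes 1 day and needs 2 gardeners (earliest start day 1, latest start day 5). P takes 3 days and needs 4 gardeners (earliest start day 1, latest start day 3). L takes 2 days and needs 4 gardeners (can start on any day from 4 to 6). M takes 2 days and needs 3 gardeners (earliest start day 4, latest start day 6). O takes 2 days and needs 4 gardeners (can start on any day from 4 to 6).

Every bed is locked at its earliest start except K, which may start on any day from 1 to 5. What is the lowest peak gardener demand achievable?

K@1: d1:12  d2:6  d3:6  d4:11  d5:11  d6:0  d7:0 → peak 12
K@2: d1:8  d2:10  d3:6  d4:11  d5:11  d6:0  d7:0 → peak 11
K@3: d1:8  d2:6  d3:10  d4:11  d5:11  d6:0  d7:0 → peak 11
K@4: d1:8  d2:6  d3:6  d4:15  d5:11  d6:0  d7:0 → peak 15
K@5: d1:8  d2:6  d3:6  d4:11  d5:15  d6:0  d7:0 → peak 15
Best is K@2, peak 11.

11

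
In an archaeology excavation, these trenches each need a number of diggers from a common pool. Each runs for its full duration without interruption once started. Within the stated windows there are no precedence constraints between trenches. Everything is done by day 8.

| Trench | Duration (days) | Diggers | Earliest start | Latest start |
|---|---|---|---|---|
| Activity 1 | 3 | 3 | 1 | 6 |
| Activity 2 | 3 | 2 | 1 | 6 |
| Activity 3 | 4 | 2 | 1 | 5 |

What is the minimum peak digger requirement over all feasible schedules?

4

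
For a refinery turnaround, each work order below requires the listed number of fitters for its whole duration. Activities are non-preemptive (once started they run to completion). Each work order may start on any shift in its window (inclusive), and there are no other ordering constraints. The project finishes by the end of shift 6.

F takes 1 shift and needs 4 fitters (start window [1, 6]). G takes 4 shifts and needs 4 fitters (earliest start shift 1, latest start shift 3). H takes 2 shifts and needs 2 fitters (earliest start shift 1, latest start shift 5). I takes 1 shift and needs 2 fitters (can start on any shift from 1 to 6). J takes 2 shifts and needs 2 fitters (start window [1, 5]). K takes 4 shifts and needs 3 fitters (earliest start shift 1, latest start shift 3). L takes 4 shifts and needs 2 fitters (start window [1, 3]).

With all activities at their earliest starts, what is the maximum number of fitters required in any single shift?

19

Early-start schedule: F@1, G@1, H@1, I@1, J@1, K@1, L@1.
Load per shift: shift 1: 19, shift 2: 13, shift 3: 9, shift 4: 9, shift 5: 0, shift 6: 0.
Peak is 19.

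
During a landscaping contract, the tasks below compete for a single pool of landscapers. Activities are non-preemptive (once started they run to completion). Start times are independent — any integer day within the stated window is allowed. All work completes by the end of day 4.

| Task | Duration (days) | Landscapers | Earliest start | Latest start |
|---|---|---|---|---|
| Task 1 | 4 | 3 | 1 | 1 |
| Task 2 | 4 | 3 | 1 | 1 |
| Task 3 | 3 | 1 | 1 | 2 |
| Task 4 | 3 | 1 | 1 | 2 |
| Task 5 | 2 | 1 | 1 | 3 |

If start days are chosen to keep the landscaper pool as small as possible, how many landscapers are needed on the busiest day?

9

Schedule Task 1@1, Task 2@1, Task 3@1, Task 4@1, Task 5@1: d1:9  d2:9  d3:8  d4:6 — peak 9.
No arrangement of the 12 feasible schedules does better.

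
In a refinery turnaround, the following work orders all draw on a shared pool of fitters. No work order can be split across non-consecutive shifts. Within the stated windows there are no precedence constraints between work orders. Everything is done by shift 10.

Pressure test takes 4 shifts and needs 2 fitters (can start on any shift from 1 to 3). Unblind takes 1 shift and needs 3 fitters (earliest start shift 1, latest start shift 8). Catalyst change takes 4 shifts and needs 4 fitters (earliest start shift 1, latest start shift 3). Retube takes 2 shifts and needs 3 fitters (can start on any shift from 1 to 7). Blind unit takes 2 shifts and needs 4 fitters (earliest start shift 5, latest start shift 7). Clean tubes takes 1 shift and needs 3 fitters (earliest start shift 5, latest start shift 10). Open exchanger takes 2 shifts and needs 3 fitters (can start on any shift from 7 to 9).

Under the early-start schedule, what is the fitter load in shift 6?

4

At early start, shift 6 has: Blind unit.
Demand: 4 = 4.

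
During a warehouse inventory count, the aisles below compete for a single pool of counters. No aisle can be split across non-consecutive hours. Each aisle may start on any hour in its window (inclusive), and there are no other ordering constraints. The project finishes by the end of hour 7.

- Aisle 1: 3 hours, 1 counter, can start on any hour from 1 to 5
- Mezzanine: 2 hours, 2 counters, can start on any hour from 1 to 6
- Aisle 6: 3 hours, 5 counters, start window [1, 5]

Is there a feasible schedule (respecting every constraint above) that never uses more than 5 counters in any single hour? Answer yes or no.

yes

Schedule Aisle 1@1, Mezzanine@1, Aisle 6@4: h1:3  h2:3  h3:1  h4:5  h5:5  h6:5  h7:0 — peak 5 ≤ 5.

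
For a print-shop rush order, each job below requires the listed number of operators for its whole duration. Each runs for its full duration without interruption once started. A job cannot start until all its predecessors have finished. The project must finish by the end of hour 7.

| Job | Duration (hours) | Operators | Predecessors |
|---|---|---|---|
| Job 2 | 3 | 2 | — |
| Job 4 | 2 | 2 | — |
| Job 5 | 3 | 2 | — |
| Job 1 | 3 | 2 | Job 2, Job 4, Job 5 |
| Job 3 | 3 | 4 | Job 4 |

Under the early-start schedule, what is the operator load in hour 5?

6

At early start, hour 5 has: Job 1, Job 3.
Demand: 2 + 4 = 6.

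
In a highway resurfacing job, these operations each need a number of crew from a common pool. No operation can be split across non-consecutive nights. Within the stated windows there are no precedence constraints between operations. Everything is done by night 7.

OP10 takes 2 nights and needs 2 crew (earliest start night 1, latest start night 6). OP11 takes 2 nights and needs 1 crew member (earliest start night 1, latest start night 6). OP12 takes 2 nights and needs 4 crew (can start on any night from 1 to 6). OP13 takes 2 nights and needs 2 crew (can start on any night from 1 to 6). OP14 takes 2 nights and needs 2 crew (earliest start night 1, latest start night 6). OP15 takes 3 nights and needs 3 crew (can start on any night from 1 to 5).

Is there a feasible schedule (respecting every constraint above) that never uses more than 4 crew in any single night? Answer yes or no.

Total crew member-nights = 31; over 7 nights the average is 31/7 > 4, so some night must exceed 4.

no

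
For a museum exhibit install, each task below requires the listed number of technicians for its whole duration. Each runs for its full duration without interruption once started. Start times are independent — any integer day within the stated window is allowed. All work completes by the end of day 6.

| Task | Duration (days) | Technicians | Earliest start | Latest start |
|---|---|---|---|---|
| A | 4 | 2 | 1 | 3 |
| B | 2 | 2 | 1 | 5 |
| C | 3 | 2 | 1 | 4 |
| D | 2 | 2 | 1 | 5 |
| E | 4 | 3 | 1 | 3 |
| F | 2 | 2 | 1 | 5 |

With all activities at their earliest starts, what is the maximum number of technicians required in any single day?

Early-start schedule: A@1, B@1, C@1, D@1, E@1, F@1.
Load per day: day 1: 13, day 2: 13, day 3: 7, day 4: 5, day 5: 0, day 6: 0.
Peak is 13.

13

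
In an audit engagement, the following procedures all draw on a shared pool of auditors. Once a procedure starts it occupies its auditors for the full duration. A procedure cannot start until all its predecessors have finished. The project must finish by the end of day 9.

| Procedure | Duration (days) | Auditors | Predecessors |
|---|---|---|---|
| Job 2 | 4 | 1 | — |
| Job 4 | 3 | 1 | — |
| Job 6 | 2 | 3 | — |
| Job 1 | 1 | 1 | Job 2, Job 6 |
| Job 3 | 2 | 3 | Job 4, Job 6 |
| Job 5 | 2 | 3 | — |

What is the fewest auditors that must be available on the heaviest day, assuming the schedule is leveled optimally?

Early-start (Job 2@1, Job 4@1, Job 6@1, Job 1@5, Job 3@4, Job 5@1) gives peak 8: d1:8  d2:8  d3:2  d4:4  d5:4  d6:0  d7:0  d8:0  d9:0.
Shift Job 6→4, Job 1→6, Job 3→6, Job 5→8.
Schedule Job 2@1, Job 4@1, Job 6@4, Job 1@6, Job 3@6, Job 5@8: d1:2  d2:2  d3:2  d4:4  d5:3  d6:4  d7:3  d8:3  d9:3 — peak 4.

4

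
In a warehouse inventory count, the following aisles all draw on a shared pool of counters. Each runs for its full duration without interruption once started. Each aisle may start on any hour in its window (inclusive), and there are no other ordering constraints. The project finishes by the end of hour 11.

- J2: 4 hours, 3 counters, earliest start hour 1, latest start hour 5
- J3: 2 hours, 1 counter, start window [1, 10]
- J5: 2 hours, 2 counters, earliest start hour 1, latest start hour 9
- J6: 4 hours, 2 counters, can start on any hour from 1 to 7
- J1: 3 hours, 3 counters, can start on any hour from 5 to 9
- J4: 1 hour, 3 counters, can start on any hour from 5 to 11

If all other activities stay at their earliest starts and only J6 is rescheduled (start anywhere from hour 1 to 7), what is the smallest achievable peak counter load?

J6@1: h1:8  h2:8  h3:5  h4:5  h5:6  h6:3  h7:3  h8:0  h9:0  h10:0  h11:0 → peak 8
J6@2: h1:6  h2:8  h3:5  h4:5  h5:8  h6:3  h7:3  h8:0  h9:0  h10:0  h11:0 → peak 8
J6@3: h1:6  h2:6  h3:5  h4:5  h5:8  h6:5  h7:3  h8:0  h9:0  h10:0  h11:0 → peak 8
J6@4: h1:6  h2:6  h3:3  h4:5  h5:8  h6:5  h7:5  h8:0  h9:0  h10:0  h11:0 → peak 8
J6@5: h1:6  h2:6  h3:3  h4:3  h5:8  h6:5  h7:5  h8:2  h9:0  h10:0  h11:0 → peak 8
J6@6: h1:6  h2:6  h3:3  h4:3  h5:6  h6:5  h7:5  h8:2  h9:2  h10:0  h11:0 → peak 6
J6@7: h1:6  h2:6  h3:3  h4:3  h5:6  h6:3  h7:5  h8:2  h9:2  h10:2  h11:0 → peak 6
Best is J6@6, peak 6.

6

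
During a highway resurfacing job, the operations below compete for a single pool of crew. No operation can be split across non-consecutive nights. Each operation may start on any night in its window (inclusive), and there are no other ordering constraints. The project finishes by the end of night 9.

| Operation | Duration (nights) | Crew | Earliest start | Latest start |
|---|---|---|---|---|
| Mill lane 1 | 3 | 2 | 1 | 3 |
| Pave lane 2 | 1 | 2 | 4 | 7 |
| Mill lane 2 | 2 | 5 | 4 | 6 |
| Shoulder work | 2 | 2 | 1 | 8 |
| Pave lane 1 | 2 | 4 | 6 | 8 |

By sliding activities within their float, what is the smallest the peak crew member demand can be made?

5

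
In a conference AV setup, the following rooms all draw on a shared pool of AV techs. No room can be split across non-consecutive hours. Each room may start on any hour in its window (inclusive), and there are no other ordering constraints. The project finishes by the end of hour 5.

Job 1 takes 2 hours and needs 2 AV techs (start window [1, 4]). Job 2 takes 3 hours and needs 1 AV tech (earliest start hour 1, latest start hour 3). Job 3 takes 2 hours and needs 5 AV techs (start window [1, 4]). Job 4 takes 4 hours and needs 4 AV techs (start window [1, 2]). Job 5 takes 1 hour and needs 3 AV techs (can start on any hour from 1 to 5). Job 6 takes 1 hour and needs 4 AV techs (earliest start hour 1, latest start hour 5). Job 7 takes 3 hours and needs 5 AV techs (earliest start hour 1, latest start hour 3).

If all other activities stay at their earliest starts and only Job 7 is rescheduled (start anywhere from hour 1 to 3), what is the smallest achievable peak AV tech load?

Job 7@1: h1:24  h2:17  h3:10  h4:4  h5:0 → peak 24
Job 7@2: h1:19  h2:17  h3:10  h4:9  h5:0 → peak 19
Job 7@3: h1:19  h2:12  h3:10  h4:9  h5:5 → peak 19
Best is Job 7@2, peak 19.

19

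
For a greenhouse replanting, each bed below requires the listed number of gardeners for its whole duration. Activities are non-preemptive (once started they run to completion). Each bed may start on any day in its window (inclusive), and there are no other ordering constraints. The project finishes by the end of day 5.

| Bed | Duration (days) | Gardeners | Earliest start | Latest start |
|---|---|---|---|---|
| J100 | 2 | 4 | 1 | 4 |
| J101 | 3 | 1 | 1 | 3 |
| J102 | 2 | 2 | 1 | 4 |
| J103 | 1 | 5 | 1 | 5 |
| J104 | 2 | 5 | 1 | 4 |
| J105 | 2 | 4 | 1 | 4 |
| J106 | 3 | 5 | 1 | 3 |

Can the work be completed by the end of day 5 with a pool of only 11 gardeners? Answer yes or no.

Schedule J100@1, J101@1, J102@1, J103@3, J104@4, J105@1, J106@3: d1:11  d2:11  d3:11  d4:10  d5:10 — peak 11 ≤ 11.

yes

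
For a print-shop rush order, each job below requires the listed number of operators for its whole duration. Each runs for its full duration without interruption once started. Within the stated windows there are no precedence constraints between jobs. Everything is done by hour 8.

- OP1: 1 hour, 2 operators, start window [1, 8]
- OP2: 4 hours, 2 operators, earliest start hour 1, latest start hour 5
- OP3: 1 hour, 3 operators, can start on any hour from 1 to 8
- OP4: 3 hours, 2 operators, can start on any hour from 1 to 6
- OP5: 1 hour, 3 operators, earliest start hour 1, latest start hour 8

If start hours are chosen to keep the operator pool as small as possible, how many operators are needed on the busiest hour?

4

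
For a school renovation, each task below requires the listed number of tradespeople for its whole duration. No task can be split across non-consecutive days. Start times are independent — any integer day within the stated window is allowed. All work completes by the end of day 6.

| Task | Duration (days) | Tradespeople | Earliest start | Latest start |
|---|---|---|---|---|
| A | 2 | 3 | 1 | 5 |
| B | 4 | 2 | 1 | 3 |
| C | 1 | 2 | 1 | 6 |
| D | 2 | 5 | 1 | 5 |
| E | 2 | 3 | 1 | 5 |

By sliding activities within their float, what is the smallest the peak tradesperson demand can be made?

Early-start (A@1, B@1, C@1, D@1, E@1) gives peak 15: d1:15  d2:13  d3:2  d4:2  d5:0  d6:0.
Shift D→3, E→5.
Schedule A@1, B@1, C@1, D@3, E@5: d1:7  d2:5  d3:7  d4:7  d5:3  d6:3 — peak 7.

7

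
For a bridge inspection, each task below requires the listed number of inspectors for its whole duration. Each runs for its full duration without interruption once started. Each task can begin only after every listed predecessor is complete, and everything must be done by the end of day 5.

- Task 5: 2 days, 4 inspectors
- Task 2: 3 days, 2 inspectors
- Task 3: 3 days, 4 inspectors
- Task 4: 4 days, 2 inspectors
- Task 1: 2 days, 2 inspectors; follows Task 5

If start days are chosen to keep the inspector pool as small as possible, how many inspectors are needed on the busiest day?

8

Early-start (Task 5@1, Task 2@1, Task 3@1, Task 4@1, Task 1@3) gives peak 12: d1:12  d2:12  d3:10  d4:4  d5:0.
Shift Task 3→3, Task 1→4.
Schedule Task 5@1, Task 2@1, Task 3@3, Task 4@1, Task 1@4: d1:8  d2:8  d3:8  d4:8  d5:6 — peak 8.
Total inspector-days = 38 over 5 days ⇒ peak ≥ ⌈38/5⌉ = 8, so 8 is optimal.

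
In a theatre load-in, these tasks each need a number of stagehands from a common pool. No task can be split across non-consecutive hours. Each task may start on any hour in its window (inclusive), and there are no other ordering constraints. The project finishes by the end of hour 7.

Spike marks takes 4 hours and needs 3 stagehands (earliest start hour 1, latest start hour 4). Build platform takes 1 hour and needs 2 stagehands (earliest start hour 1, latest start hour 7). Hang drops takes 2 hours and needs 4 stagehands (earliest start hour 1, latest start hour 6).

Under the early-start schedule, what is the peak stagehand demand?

9

Early-start schedule: Spike marks@1, Build platform@1, Hang drops@1.
Load per hour: hour 1: 9, hour 2: 7, hour 3: 3, hour 4: 3, hour 5: 0, hour 6: 0, hour 7: 0.
Peak is 9.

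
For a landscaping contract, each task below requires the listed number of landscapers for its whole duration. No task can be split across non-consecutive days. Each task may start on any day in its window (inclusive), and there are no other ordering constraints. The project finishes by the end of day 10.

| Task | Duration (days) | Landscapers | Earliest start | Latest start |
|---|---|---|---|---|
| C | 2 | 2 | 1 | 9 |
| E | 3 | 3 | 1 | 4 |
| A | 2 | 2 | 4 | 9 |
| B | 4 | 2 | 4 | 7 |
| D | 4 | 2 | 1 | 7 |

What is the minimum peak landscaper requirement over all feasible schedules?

4

Early-start (C@1, E@1, A@4, B@4, D@1) gives peak 7: d1:7  d2:7  d3:5  d4:6  d5:4  d6:2  d7:2  d8:0  d9:0  d10:0.
Shift C→4, B→6, D→6.
Schedule C@4, E@1, A@4, B@6, D@6: d1:3  d2:3  d3:3  d4:4  d5:4  d6:4  d7:4  d8:4  d9:4  d10:0 — peak 4.
Total landscaper-days = 33 over 10 days ⇒ peak ≥ ⌈33/10⌉ = 4, so 4 is optimal.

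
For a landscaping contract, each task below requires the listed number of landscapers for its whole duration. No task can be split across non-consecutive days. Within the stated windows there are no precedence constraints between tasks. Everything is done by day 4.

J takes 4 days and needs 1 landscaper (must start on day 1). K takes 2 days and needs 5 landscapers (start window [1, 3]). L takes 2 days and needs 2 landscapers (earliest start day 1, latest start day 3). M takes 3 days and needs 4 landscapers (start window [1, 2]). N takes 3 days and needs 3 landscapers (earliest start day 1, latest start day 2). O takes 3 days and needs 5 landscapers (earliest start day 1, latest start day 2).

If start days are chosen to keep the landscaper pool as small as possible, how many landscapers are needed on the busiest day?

Early-start (J@1, K@1, L@1, M@1, N@1, O@1) gives peak 20: d1:20  d2:20  d3:13  d4:1.
Shift L→3.
Schedule J@1, K@1, L@3, M@1, N@1, O@1: d1:18  d2:18  d3:15  d4:3 — peak 18.

18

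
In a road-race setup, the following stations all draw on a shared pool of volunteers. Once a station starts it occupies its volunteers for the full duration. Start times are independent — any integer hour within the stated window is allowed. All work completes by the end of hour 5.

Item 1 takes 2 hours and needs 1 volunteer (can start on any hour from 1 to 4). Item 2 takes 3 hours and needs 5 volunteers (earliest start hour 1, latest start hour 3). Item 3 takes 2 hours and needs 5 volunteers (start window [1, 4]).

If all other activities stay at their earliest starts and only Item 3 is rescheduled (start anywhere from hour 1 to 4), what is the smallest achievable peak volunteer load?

Item 3@1: h1:11  h2:11  h3:5  h4:0  h5:0 → peak 11
Item 3@2: h1:6  h2:11  h3:10  h4:0  h5:0 → peak 11
Item 3@3: h1:6  h2:6  h3:10  h4:5  h5:0 → peak 10
Item 3@4: h1:6  h2:6  h3:5  h4:5  h5:5 → peak 6
Best is Item 3@4, peak 6.

6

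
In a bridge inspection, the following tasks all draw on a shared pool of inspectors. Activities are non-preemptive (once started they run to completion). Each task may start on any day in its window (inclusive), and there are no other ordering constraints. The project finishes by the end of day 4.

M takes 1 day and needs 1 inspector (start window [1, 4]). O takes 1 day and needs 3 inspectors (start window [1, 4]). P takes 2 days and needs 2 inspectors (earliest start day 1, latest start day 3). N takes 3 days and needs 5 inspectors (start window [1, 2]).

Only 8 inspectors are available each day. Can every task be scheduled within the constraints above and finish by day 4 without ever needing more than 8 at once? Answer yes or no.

Schedule M@1, O@1, P@1, N@2: d1:6  d2:7  d3:5  d4:5 — peak 7 ≤ 8.

yes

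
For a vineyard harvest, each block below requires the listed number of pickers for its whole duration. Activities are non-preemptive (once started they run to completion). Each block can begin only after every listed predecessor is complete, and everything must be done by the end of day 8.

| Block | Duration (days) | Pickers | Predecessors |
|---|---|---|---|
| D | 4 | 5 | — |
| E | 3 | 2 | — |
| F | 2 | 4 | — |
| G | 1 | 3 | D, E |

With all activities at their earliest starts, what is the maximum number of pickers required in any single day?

Early-start schedule: D@1, E@1, F@1, G@5.
Load per day: day 1: 11, day 2: 11, day 3: 7, day 4: 5, day 5: 3, day 6: 0, day 7: 0, day 8: 0.
Peak is 11.

11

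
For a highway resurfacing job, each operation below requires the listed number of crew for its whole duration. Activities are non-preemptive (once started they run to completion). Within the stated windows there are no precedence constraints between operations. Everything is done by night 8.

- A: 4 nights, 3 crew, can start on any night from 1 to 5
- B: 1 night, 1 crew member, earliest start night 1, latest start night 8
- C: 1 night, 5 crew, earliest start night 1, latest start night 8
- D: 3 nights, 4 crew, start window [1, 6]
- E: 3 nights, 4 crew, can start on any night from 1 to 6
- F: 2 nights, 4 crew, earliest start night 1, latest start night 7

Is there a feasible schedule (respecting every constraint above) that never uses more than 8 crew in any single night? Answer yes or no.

Schedule A@1, B@1, C@2, D@3, E@5, F@6: n1:4  n2:8  n3:7  n4:7  n5:8  n6:8  n7:8  n8:0 — peak 8 ≤ 8.

yes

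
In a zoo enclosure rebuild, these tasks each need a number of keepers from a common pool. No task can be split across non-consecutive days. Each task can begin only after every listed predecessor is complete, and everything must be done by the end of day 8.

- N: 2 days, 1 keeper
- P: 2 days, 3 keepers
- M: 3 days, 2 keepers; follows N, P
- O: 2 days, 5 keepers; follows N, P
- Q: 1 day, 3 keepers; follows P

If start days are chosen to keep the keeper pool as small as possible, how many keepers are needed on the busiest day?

Early-start (N@1, P@1, M@3, O@3, Q@3) gives peak 10: d1:4  d2:4  d3:10  d4:7  d5:2  d6:0  d7:0  d8:0.
Shift O→6.
Schedule N@1, P@1, M@3, O@6, Q@3: d1:4  d2:4  d3:5  d4:2  d5:2  d6:5  d7:5  d8:0 — peak 5.

5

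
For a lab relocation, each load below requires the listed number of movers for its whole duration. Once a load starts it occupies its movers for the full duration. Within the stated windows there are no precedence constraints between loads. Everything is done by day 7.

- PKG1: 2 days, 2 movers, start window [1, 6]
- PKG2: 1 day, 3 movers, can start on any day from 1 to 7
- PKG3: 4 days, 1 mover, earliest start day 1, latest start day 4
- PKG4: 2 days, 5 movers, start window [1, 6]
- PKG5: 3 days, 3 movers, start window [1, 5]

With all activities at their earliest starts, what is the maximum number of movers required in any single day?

14

Early-start schedule: PKG1@1, PKG2@1, PKG3@1, PKG4@1, PKG5@1.
Load per day: day 1: 14, day 2: 11, day 3: 4, day 4: 1, day 5: 0, day 6: 0, day 7: 0.
Peak is 14.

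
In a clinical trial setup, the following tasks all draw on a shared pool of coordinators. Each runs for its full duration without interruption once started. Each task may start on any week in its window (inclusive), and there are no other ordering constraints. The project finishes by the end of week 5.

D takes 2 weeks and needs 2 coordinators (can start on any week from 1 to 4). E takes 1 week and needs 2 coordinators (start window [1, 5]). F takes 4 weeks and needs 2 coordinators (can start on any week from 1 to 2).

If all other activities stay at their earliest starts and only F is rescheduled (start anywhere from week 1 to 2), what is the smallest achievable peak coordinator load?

4

F@1: w1:6  w2:4  w3:2  w4:2  w5:0 → peak 6
F@2: w1:4  w2:4  w3:2  w4:2  w5:2 → peak 4
Best is F@2, peak 4.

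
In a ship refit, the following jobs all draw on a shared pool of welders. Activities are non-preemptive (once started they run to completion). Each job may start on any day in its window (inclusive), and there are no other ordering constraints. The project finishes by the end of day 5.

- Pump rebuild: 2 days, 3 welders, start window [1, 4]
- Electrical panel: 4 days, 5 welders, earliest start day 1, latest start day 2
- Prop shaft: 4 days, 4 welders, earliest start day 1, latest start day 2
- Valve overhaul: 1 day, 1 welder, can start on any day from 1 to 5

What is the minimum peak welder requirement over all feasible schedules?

12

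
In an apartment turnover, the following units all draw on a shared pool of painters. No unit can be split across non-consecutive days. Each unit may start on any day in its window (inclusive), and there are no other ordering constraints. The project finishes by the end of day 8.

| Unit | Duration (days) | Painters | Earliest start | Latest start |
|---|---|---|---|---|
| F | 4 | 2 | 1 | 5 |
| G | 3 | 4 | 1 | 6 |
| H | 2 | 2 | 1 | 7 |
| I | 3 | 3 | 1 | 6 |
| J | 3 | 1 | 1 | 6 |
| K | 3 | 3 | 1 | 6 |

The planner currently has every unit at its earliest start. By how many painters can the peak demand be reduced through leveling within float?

Early-start peak: d1:15  d2:15  d3:13  d4:2  d5:0  d6:0  d7:0  d8:0 ⇒ 15.
Leveled (F@1, G@1, H@4, I@4, J@1, K@6): d1:7  d2:7  d3:7  d4:7  d5:5  d6:6  d7:3  d8:3 ⇒ 7.
Reduction 15 − 7 = 8.

8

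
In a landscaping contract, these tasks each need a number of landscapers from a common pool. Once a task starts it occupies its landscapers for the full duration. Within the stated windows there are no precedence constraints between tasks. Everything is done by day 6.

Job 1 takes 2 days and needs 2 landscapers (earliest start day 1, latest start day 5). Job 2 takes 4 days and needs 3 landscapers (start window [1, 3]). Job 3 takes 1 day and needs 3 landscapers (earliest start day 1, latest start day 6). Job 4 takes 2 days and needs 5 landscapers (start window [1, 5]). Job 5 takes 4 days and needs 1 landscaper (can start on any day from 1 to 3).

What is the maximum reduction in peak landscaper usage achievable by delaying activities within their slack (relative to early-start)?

8

Early-start peak: d1:14  d2:11  d3:4  d4:4  d5:0  d6:0 ⇒ 14.
Leveled (Job 1@2, Job 2@1, Job 3@1, Job 4@5, Job 5@2): d1:6  d2:6  d3:6  d4:4  d5:6  d6:5 ⇒ 6.
Reduction 14 − 6 = 8.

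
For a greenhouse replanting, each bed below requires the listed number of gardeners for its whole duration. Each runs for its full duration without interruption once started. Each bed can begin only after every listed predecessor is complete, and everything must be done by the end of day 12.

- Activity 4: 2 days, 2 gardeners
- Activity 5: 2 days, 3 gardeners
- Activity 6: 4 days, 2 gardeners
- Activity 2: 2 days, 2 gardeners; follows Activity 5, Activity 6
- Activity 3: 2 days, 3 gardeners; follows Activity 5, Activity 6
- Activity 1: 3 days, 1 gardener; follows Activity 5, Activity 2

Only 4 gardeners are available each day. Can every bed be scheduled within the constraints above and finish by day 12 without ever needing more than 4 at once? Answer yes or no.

Schedule Activity 4@1, Activity 5@5, Activity 6@1, Activity 2@7, Activity 3@9, Activity 1@9: d1:4  d2:4  d3:2  d4:2  d5:3  d6:3  d7:2  d8:2  d9:4  d10:4  d11:1  d12:0 — peak 4 ≤ 4.

yes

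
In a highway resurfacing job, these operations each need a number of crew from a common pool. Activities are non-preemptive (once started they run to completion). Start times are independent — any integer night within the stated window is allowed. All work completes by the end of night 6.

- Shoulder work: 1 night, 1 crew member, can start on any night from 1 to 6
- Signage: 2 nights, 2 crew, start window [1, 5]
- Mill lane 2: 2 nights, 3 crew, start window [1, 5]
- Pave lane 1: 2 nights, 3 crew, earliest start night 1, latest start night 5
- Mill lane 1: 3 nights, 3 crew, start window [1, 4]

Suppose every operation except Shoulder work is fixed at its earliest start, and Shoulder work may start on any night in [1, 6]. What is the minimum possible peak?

11

Shoulder work@1: n1:12  n2:11  n3:3  n4:0  n5:0  n6:0 → peak 12
Shoulder work@2: n1:11  n2:12  n3:3  n4:0  n5:0  n6:0 → peak 12
Shoulder work@3: n1:11  n2:11  n3:4  n4:0  n5:0  n6:0 → peak 11
Shoulder work@4: n1:11  n2:11  n3:3  n4:1  n5:0  n6:0 → peak 11
Shoulder work@5: n1:11  n2:11  n3:3  n4:0  n5:1  n6:0 → peak 11
Shoulder work@6: n1:11  n2:11  n3:3  n4:0  n5:0  n6:1 → peak 11
Best is Shoulder work@3, peak 11.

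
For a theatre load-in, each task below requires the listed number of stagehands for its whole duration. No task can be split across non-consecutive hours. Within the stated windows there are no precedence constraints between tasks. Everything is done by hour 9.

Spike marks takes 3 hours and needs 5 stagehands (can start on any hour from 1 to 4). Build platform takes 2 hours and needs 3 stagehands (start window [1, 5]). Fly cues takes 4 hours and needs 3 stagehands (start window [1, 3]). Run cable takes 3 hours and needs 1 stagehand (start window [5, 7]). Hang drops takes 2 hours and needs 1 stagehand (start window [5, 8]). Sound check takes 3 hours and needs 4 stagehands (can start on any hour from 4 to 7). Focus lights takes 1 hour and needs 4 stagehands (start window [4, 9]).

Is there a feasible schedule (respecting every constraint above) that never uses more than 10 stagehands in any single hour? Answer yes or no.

yes

Schedule Spike marks@1, Build platform@1, Fly cues@3, Run cable@5, Hang drops@5, Sound check@7, Focus lights@4: h1:8  h2:8  h3:8  h4:7  h5:5  h6:5  h7:5  h8:4  h9:4 — peak 8 ≤ 10.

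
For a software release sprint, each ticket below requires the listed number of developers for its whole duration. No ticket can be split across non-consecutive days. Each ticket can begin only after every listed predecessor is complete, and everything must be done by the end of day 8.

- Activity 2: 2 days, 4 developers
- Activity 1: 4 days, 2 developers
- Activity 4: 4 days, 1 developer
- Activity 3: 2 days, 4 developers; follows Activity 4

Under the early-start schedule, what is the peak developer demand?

7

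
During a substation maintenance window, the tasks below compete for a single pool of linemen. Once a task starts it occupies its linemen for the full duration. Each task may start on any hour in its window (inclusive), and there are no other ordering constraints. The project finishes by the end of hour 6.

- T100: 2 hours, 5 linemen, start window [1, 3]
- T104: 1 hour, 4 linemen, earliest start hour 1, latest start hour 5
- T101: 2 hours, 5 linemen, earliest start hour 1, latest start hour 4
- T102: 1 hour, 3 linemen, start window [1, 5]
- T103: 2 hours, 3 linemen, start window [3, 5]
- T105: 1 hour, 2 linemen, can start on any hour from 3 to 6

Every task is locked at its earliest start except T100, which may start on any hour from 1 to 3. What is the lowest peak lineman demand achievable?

12

T100@1: h1:17  h2:10  h3:5  h4:3  h5:0  h6:0 → peak 17
T100@2: h1:12  h2:10  h3:10  h4:3  h5:0  h6:0 → peak 12
T100@3: h1:12  h2:5  h3:10  h4:8  h5:0  h6:0 → peak 12
Best is T100@2, peak 12.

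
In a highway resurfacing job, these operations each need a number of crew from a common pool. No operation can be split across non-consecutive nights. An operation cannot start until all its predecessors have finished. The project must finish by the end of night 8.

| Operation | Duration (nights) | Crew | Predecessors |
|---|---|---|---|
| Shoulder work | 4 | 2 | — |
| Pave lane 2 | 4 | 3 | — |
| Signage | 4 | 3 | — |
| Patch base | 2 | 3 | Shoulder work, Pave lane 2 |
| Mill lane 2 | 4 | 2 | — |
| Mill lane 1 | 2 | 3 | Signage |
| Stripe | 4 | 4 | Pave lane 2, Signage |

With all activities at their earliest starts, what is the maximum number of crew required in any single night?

Early-start schedule: Shoulder work@1, Pave lane 2@1, Signage@1, Patch base@5, Mill lane 2@1, Mill lane 1@5, Stripe@5.
Load per night: night 1: 10, night 2: 10, night 3: 10, night 4: 10, night 5: 10, night 6: 10, night 7: 4, night 8: 4.
Peak is 10.

10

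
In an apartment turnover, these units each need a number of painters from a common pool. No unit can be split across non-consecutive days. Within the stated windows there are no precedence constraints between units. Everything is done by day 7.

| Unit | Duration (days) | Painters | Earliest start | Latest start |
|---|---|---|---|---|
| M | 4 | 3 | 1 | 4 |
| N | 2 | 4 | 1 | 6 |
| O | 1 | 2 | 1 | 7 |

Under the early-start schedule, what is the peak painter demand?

9

Early-start schedule: M@1, N@1, O@1.
Load per day: day 1: 9, day 2: 7, day 3: 3, day 4: 3, day 5: 0, day 6: 0, day 7: 0.
Peak is 9.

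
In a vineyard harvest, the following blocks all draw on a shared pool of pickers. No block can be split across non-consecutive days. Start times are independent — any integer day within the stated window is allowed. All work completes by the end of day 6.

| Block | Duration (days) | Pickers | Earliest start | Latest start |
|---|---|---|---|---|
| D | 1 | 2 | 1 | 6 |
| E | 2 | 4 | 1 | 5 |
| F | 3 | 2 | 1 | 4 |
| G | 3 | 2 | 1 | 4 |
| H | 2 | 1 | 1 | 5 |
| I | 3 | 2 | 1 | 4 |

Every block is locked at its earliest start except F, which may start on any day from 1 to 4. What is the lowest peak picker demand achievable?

F@1: d1:13  d2:11  d3:6  d4:0  d5:0  d6:0 → peak 13
F@2: d1:11  d2:11  d3:6  d4:2  d5:0  d6:0 → peak 11
F@3: d1:11  d2:9  d3:6  d4:2  d5:2  d6:0 → peak 11
F@4: d1:11  d2:9  d3:4  d4:2  d5:2  d6:2 → peak 11
Best is F@2, peak 11.

11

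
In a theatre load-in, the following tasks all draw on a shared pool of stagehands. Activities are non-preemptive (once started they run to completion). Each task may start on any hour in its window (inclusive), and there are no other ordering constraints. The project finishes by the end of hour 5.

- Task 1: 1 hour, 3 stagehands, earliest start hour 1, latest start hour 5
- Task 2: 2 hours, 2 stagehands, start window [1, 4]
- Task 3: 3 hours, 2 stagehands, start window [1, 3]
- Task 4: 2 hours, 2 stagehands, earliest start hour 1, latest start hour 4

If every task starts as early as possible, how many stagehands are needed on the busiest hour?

Early-start schedule: Task 1@1, Task 2@1, Task 3@1, Task 4@1.
Load per hour: hour 1: 9, hour 2: 6, hour 3: 2, hour 4: 0, hour 5: 0.
Peak is 9.

9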